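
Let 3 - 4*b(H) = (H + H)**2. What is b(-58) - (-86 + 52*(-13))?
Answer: -10405/4 ≈ -2601.3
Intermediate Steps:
b(H) = 3/4 - H**2 (b(H) = 3/4 - (H + H)**2/4 = 3/4 - 4*H**2/4 = 3/4 - H**2)
b(-58) - (-86 + 52*(-13)) = (3/4 - 1*(-58)**2) - (-86 + 52*(-13)) = (3/4 - 1*3364) - (-86 - 676) = (3/4 - 3364) - 1*(-762) = -13453/4 + 762 = -10405/4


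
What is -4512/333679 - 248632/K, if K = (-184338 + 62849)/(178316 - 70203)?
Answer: 8969408231981096/40538328031 ≈ 2.2126e+5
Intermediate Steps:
K = -121489/108113 ≈ -1.1237
-4512/333679 - 248632/K = -4512/333679 - 248632/(-121489/108113) = -4512*1/333679 - 248632*(-108113/121489) = -4512/333679 + 26880351416/121489 = 8969408231981096/40538328031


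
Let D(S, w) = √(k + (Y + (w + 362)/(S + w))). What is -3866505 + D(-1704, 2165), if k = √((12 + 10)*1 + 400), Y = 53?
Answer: -3866505 + √(12428560 + 212521*√422)/461 ≈ -3.8665e+6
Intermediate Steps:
k = √422 (k = √(22*1 + 400) = √(22 + 400) = √422 ≈ 20.543)
D(S, w) = √(53 + √422 + (362 + w)/(S + w)) (D(S, w) = √(√422 + (53 + (w + 362)/(S + w))) = √(√422 + (53 + (362 + w)/(S + w))) = √(53 + √422 + (362 + w)/(S + w)))
-3866505 + D(-1704, 2165) = -3866505 + √((362 + 2165 + (53 + √422)*(-1704 + 2165))/(-1704 + 2165)) = -3866505 + √((362 + 2165 + (53 + √422)*461)/461) = -3866505 + √((362 + 2165 + (24433 + 461*√422))/461) = -3866505 + √((26960 + 461*√422)/461) = -3866505 + √(26960/461 + √422)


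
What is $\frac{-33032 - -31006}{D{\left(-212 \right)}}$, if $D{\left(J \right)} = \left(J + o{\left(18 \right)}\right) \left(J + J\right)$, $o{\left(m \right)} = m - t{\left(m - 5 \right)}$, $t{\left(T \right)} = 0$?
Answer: $- \frac{1013}{41128} \approx -0.02463$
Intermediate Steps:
$o{\left(m \right)} = m$ ($o{\left(m \right)} = m - 0 = m + 0 = m$)
$D{\left(J \right)} = 2 J \left(18 + J\right)$ ($D{\left(J \right)} = \left(J + 18\right) \left(J + J\right) = \left(18 + J\right) 2 J = 2 J \left(18 + J\right)$)
$\frac{-33032 - -31006}{D{\left(-212 \right)}} = \frac{-33032 - -31006}{2 \left(-212\right) \left(18 - 212\right)} = \frac{-33032 + 31006}{2 \left(-212\right) \left(-194\right)} = - \frac{2026}{82256} = \left(-2026\right) \frac{1}{82256} = - \frac{1013}{41128}$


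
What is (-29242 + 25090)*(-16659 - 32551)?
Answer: 204319920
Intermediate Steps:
(-29242 + 25090)*(-16659 - 32551) = -4152*(-49210) = 204319920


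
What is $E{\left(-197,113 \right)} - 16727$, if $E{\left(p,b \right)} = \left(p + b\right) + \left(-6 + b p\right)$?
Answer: $-39078$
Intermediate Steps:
$E{\left(p,b \right)} = -6 + b + p + b p$ ($E{\left(p,b \right)} = \left(b + p\right) + \left(-6 + b p\right) = -6 + b + p + b p$)
$E{\left(-197,113 \right)} - 16727 = \left(-6 + 113 - 197 + 113 \left(-197\right)\right) - 16727 = \left(-6 + 113 - 197 - 22261\right) - 16727 = -22351 - 16727 = -39078$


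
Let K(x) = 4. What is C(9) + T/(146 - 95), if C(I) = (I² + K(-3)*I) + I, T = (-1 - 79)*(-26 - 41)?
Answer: 11786/51 ≈ 231.10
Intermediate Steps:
T = 5360 (T = -80*(-67) = 5360)
C(I) = I² + 5*I (C(I) = (I² + 4*I) + I = I² + 5*I)
C(9) + T/(146 - 95) = 9*(5 + 9) + 5360/(146 - 95) = 9*14 + 5360/51 = 126 + 5360*(1/51) = 126 + 5360/51 = 11786/51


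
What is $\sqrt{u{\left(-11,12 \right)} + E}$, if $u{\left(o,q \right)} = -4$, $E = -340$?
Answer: $2 i \sqrt{86} \approx 18.547 i$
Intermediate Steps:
$\sqrt{u{\left(-11,12 \right)} + E} = \sqrt{-4 - 340} = \sqrt{-344} = 2 i \sqrt{86}$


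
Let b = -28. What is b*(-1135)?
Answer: 31780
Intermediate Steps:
b*(-1135) = -28*(-1135) = 31780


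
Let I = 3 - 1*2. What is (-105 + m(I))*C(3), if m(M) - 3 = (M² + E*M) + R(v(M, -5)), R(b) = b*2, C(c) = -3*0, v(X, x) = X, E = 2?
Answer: 0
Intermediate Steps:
C(c) = 0
I = 1 (I = 3 - 2 = 1)
R(b) = 2*b
m(M) = 3 + M² + 4*M (m(M) = 3 + ((M² + 2*M) + 2*M) = 3 + (M² + 4*M) = 3 + M² + 4*M)
(-105 + m(I))*C(3) = (-105 + (3 + 1² + 4*1))*0 = (-105 + (3 + 1 + 4))*0 = (-105 + 8)*0 = -97*0 = 0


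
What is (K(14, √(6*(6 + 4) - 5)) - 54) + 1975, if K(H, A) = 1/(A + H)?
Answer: 270875/141 - √55/141 ≈ 1921.0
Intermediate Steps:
(K(14, √(6*(6 + 4) - 5)) - 54) + 1975 = (1/(√(6*(6 + 4) - 5) + 14) - 54) + 1975 = (1/(√(6*10 - 5) + 14) - 54) + 1975 = (1/(√(60 - 5) + 14) - 54) + 1975 = (1/(√55 + 14) - 54) + 1975 = (1/(14 + √55) - 54) + 1975 = (-54 + 1/(14 + √55)) + 1975 = 1921 + 1/(14 + √55)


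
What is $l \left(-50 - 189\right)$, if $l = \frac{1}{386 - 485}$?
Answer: $\frac{239}{99} \approx 2.4141$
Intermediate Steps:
$l = - \frac{1}{99}$ ($l = \frac{1}{-99} = - \frac{1}{99} \approx -0.010101$)
$l \left(-50 - 189\right) = - \frac{-50 - 189}{99} = \left(- \frac{1}{99}\right) \left(-239\right) = \frac{239}{99}$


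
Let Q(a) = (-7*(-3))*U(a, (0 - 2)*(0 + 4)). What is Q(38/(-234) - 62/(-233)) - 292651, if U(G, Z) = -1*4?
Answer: -292735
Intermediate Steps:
U(G, Z) = -4
Q(a) = -84 (Q(a) = -7*(-3)*(-4) = 21*(-4) = -84)
Q(38/(-234) - 62/(-233)) - 292651 = -84 - 292651 = -292735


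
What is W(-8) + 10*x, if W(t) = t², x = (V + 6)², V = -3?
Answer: 154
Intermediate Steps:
x = 9 (x = (-3 + 6)² = 3² = 9)
W(-8) + 10*x = (-8)² + 10*9 = 64 + 90 = 154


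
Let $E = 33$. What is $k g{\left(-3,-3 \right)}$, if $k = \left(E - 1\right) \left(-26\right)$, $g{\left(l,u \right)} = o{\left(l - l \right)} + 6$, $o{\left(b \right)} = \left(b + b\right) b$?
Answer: $-4992$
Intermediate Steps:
$o{\left(b \right)} = 2 b^{2}$ ($o{\left(b \right)} = 2 b b = 2 b^{2}$)
$g{\left(l,u \right)} = 6$ ($g{\left(l,u \right)} = 2 \left(l - l\right)^{2} + 6 = 2 \cdot 0^{2} + 6 = 2 \cdot 0 + 6 = 0 + 6 = 6$)
$k = -832$ ($k = \left(33 - 1\right) \left(-26\right) = 32 \left(-26\right) = -832$)
$k g{\left(-3,-3 \right)} = \left(-832\right) 6 = -4992$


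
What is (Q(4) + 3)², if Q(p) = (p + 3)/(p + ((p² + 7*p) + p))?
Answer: 26569/2704 ≈ 9.8258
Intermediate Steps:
Q(p) = (3 + p)/(p² + 9*p) (Q(p) = (3 + p)/(p + (p² + 8*p)) = (3 + p)/(p² + 9*p))
(Q(4) + 3)² = ((3 + 4)/(4*(9 + 4)) + 3)² = ((¼)*7/13 + 3)² = ((¼)*(1/13)*7 + 3)² = (7/52 + 3)² = (163/52)² = 26569/2704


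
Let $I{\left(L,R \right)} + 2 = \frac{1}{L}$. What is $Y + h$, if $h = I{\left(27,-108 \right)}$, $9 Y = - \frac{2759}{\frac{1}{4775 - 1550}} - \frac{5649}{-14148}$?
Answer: $- \frac{41961988333}{42444} \approx -9.8864 \cdot 10^{5}$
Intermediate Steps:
$I{\left(L,R \right)} = -2 + \frac{1}{L}$
$Y = - \frac{41961905017}{42444}$ ($Y = \frac{- \frac{2759}{\frac{1}{4775 - 1550}} - \frac{5649}{-14148}}{9} = \frac{- \frac{2759}{\frac{1}{3225}} - - \frac{1883}{4716}}{9} = \frac{- 2759 \frac{1}{\frac{1}{3225}} + \frac{1883}{4716}}{9} = \frac{\left(-2759\right) 3225 + \frac{1883}{4716}}{9} = \frac{-8897775 + \frac{1883}{4716}}{9} = \frac{1}{9} \left(- \frac{41961905017}{4716}\right) = - \frac{41961905017}{42444} \approx -9.8864 \cdot 10^{5}$)
$h = - \frac{53}{27}$ ($h = -2 + \frac{1}{27} = - \frac{53}{27} \approx -1.963$)
$Y + h = - \frac{41961905017}{42444} - \frac{53}{27} = - \frac{41961988333}{42444}$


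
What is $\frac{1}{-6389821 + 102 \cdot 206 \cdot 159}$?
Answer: $- \frac{1}{3048913} \approx -3.2799 \cdot 10^{-7}$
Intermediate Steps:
$\frac{1}{-6389821 + 102 \cdot 206 \cdot 159} = \frac{1}{-6389821 + 21012 \cdot 159} = \frac{1}{-6389821 + 3340908} = \frac{1}{-3048913} = - \frac{1}{3048913}$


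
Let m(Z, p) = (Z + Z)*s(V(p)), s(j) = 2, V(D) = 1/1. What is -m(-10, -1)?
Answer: 40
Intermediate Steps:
V(D) = 1
m(Z, p) = 4*Z (m(Z, p) = (Z + Z)*2 = (2*Z)*2 = 4*Z)
-m(-10, -1) = -4*(-10) = -1*(-40) = 40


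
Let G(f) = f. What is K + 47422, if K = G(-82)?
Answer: 47340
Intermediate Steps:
K = -82
K + 47422 = -82 + 47422 = 47340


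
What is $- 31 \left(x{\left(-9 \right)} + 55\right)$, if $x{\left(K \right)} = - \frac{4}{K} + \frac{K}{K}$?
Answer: $- \frac{15748}{9} \approx -1749.8$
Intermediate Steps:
$x{\left(K \right)} = 1 - \frac{4}{K}$ ($x{\left(K \right)} = - \frac{4}{K} + 1 = 1 - \frac{4}{K}$)
$- 31 \left(x{\left(-9 \right)} + 55\right) = - 31 \left(\frac{-4 - 9}{-9} + 55\right) = - 31 \left(\left(- \frac{1}{9}\right) \left(-13\right) + 55\right) = - 31 \left(\frac{13}{9} + 55\right) = \left(-31\right) \frac{508}{9} = - \frac{15748}{9}$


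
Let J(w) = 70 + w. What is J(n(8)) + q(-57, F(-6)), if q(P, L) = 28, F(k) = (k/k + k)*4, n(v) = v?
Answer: 106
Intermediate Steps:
F(k) = 4 + 4*k (F(k) = (1 + k)*4 = 4 + 4*k)
J(n(8)) + q(-57, F(-6)) = (70 + 8) + 28 = 78 + 28 = 106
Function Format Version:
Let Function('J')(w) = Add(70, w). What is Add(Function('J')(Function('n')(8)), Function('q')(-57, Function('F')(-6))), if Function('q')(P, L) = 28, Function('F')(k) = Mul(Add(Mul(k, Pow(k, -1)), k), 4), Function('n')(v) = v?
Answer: 106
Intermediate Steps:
Function('F')(k) = Add(4, Mul(4, k)) (Function('F')(k) = Mul(Add(1, k), 4) = Add(4, Mul(4, k)))
Add(Function('J')(Function('n')(8)), Function('q')(-57, Function('F')(-6))) = Add(Add(70, 8), 28) = Add(78, 28) = 106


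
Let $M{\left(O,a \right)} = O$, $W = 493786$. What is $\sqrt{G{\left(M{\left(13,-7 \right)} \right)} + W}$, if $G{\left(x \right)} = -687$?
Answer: $\sqrt{493099} \approx 702.21$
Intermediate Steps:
$\sqrt{G{\left(M{\left(13,-7 \right)} \right)} + W} = \sqrt{-687 + 493786} = \sqrt{493099}$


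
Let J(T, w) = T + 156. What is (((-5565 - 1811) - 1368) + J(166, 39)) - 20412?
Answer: -28834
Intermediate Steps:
J(T, w) = 156 + T
(((-5565 - 1811) - 1368) + J(166, 39)) - 20412 = (((-5565 - 1811) - 1368) + (156 + 166)) - 20412 = ((-7376 - 1368) + 322) - 20412 = (-8744 + 322) - 20412 = -8422 - 20412 = -28834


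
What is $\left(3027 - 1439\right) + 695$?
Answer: $2283$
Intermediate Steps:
$\left(3027 - 1439\right) + 695 = 1588 + 695 = 2283$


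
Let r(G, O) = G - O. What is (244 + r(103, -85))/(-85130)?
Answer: -216/42565 ≈ -0.0050746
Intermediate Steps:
(244 + r(103, -85))/(-85130) = (244 + (103 - 1*(-85)))/(-85130) = (244 + (103 + 85))*(-1/85130) = (244 + 188)*(-1/85130) = 432*(-1/85130) = -216/42565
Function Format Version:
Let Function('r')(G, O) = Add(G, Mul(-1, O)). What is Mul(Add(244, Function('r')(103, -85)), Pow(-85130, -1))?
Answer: Rational(-216, 42565) ≈ -0.0050746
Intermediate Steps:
Mul(Add(244, Function('r')(103, -85)), Pow(-85130, -1)) = Mul(Add(244, Add(103, Mul(-1, -85))), Pow(-85130, -1)) = Mul(Add(244, Add(103, 85)), Rational(-1, 85130)) = Mul(Add(244, 188), Rational(-1, 85130)) = Mul(432, Rational(-1, 85130)) = Rational(-216, 42565)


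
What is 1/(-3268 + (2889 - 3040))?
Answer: -1/3419 ≈ -0.00029248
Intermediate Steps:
1/(-3268 + (2889 - 3040)) = 1/(-3268 - 151) = 1/(-3419) = -1/3419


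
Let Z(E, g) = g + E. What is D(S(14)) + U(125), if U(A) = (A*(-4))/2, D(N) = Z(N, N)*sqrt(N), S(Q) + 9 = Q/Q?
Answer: -250 - 32*I*sqrt(2) ≈ -250.0 - 45.255*I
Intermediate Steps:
Z(E, g) = E + g
S(Q) = -8 (S(Q) = -9 + Q/Q = -9 + 1 = -8)
D(N) = 2*N**(3/2) (D(N) = (N + N)*sqrt(N) = (2*N)*sqrt(N) = 2*N**(3/2))
U(A) = -2*A (U(A) = -4*A*(1/2) = -2*A)
D(S(14)) + U(125) = 2*(-8)**(3/2) - 2*125 = 2*(-16*I*sqrt(2)) - 250 = -32*I*sqrt(2) - 250 = -250 - 32*I*sqrt(2)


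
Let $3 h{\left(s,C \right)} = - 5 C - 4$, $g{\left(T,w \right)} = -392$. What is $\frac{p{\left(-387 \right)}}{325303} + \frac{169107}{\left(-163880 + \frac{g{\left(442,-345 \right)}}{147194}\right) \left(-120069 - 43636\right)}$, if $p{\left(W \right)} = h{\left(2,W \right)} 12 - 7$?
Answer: $\frac{5080315060095795999}{214099095218962097980} \approx 0.023729$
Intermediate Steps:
$h{\left(s,C \right)} = - \frac{4}{3} - \frac{5 C}{3}$ ($h{\left(s,C \right)} = \frac{- 5 C - 4}{3} = \frac{-4 - 5 C}{3} = - \frac{4}{3} - \frac{5 C}{3}$)
$p{\left(W \right)} = -23 - 20 W$ ($p{\left(W \right)} = \left(- \frac{4}{3} - \frac{5 W}{3}\right) 12 - 7 = \left(-16 - 20 W\right) - 7 = -23 - 20 W$)
$\frac{p{\left(-387 \right)}}{325303} + \frac{169107}{\left(-163880 + \frac{g{\left(442,-345 \right)}}{147194}\right) \left(-120069 - 43636\right)} = \frac{-23 - -7740}{325303} + \frac{169107}{\left(-163880 - \frac{392}{147194}\right) \left(-120069 - 43636\right)} = \left(-23 + 7740\right) \frac{1}{325303} + \frac{169107}{\left(-163880 - \frac{196}{73597}\right) \left(-163705\right)} = 7717 \cdot \frac{1}{325303} + \frac{169107}{\left(-163880 - \frac{196}{73597}\right) \left(-163705\right)} = \frac{7717}{325303} + \frac{169107}{\left(- \frac{12061076556}{73597}\right) \left(-163705\right)} = \frac{7717}{325303} + \frac{169107}{\frac{1974458537599980}{73597}} = \frac{7717}{325303} + 169107 \cdot \frac{73597}{1974458537599980} = \frac{7717}{325303} + \frac{4148589293}{658152845866660} = \frac{5080315060095795999}{214099095218962097980}$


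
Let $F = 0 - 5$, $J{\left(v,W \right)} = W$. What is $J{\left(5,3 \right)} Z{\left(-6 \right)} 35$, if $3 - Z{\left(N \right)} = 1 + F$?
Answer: $735$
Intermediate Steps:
$F = -5$ ($F = 0 - 5 = -5$)
$Z{\left(N \right)} = 7$ ($Z{\left(N \right)} = 3 - \left(1 - 5\right) = 3 - -4 = 3 + 4 = 7$)
$J{\left(5,3 \right)} Z{\left(-6 \right)} 35 = 3 \cdot 7 \cdot 35 = 21 \cdot 35 = 735$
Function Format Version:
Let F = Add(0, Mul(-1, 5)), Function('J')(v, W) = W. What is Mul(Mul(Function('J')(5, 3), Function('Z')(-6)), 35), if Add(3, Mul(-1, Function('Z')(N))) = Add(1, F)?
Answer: 735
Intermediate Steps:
F = -5 (F = Add(0, -5) = -5)
Function('Z')(N) = 7 (Function('Z')(N) = Add(3, Mul(-1, Add(1, -5))) = Add(3, Mul(-1, -4)) = Add(3, 4) = 7)
Mul(Mul(Function('J')(5, 3), Function('Z')(-6)), 35) = Mul(Mul(3, 7), 35) = Mul(21, 35) = 735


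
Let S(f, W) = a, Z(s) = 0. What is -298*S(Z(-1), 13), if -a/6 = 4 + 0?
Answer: 7152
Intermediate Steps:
a = -24 (a = -6*(4 + 0) = -6*4 = -24)
S(f, W) = -24
-298*S(Z(-1), 13) = -298*(-24) = 7152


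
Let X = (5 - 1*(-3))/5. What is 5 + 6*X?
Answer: 73/5 ≈ 14.600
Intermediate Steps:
X = 8/5 (X = (5 + 3)*(⅕) = 8*(⅕) = 8/5 ≈ 1.6000)
5 + 6*X = 5 + 6*(8/5) = 5 + 48/5 = 73/5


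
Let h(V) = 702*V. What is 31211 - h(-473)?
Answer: 363257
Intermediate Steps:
31211 - h(-473) = 31211 - 702*(-473) = 31211 - 1*(-332046) = 31211 + 332046 = 363257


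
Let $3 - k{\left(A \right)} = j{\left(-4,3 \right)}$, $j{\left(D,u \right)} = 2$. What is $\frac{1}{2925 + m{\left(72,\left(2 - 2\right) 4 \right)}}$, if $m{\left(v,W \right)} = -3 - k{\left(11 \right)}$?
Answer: $\frac{1}{2921} \approx 0.00034235$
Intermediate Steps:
$k{\left(A \right)} = 1$ ($k{\left(A \right)} = 3 - 2 = 1$)
$m{\left(v,W \right)} = -4$ ($m{\left(v,W \right)} = -3 - 1 = -4$)
$\frac{1}{2925 + m{\left(72,\left(2 - 2\right) 4 \right)}} = \frac{1}{2925 - 4} = \frac{1}{2921}$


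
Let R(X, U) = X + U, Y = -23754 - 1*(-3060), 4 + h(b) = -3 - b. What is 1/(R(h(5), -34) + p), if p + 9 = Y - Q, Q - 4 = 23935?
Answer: -1/44688 ≈ -2.2377e-5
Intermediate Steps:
h(b) = -7 - b (h(b) = -4 + (-3 - b) = -7 - b)
Q = 23939 (Q = 4 + 23935 = 23939)
Y = -20694 (Y = -23754 + 3060 = -20694)
R(X, U) = U + X
p = -44642 (p = -9 + (-20694 - 1*23939) = -9 + (-20694 - 23939) = -9 - 44633 = -44642)
1/(R(h(5), -34) + p) = 1/((-34 + (-7 - 1*5)) - 44642) = 1/((-34 + (-7 - 5)) - 44642) = 1/((-34 - 12) - 44642) = 1/(-46 - 44642) = 1/(-44688) = -1/44688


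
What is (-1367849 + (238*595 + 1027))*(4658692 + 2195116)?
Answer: -8397367807296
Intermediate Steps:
(-1367849 + (238*595 + 1027))*(4658692 + 2195116) = (-1367849 + (141610 + 1027))*6853808 = (-1367849 + 142637)*6853808 = -1225212*6853808 = -8397367807296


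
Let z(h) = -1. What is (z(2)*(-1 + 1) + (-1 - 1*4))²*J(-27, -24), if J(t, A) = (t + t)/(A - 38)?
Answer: 675/31 ≈ 21.774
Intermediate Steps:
J(t, A) = 2*t/(-38 + A) (J(t, A) = (2*t)/(-38 + A) = 2*t/(-38 + A))
(z(2)*(-1 + 1) + (-1 - 1*4))²*J(-27, -24) = (-(-1 + 1) + (-1 - 1*4))²*(2*(-27)/(-38 - 24)) = (-1*0 + (-1 - 4))²*(2*(-27)/(-62)) = (0 - 5)²*(2*(-27)*(-1/62)) = (-5)²*(27/31) = 25*(27/31) = 675/31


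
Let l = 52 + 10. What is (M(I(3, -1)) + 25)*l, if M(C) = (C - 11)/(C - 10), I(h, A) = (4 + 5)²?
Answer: 114390/71 ≈ 1611.1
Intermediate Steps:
l = 62
I(h, A) = 81 (I(h, A) = 9² = 81)
M(C) = (-11 + C)/(-10 + C)
(M(I(3, -1)) + 25)*l = ((-11 + 81)/(-10 + 81) + 25)*62 = (70/71 + 25)*62 = (1845/71)*62 = 114390/71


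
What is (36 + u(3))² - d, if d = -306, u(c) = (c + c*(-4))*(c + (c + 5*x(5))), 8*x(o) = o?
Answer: 155745/64 ≈ 2433.5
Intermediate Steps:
x(o) = o/8
u(c) = -3*c*(25/8 + 2*c) (u(c) = (c + c*(-4))*(c + (c + 5*((⅛)*5))) = (c - 4*c)*(c + (c + 5*(5/8))) = (-3*c)*(c + (c + 25/8)) = (-3*c)*(c + (25/8 + c)) = (-3*c)*(25/8 + 2*c) = -3*c*(25/8 + 2*c))
(36 + u(3))² - d = (36 - 3/8*3*(25 + 16*3))² - 1*(-306) = (36 - 3/8*3*(25 + 48))² + 306 = (36 - 3/8*3*73)² + 306 = (36 - 657/8)² + 306 = (-369/8)² + 306 = 136161/64 + 306 = 155745/64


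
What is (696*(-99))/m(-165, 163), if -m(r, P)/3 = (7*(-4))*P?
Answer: -5742/1141 ≈ -5.0324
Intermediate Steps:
m(r, P) = 84*P (m(r, P) = -3*7*(-4)*P = -(-84)*P = 84*P)
(696*(-99))/m(-165, 163) = (696*(-99))/((84*163)) = -68904/13692 = -68904*1/13692 = -5742/1141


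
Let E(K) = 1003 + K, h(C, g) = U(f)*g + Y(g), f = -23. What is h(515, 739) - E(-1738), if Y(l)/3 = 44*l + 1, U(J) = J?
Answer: 81289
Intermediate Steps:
Y(l) = 3 + 132*l (Y(l) = 3*(44*l + 1) = 3*(1 + 44*l) = 3 + 132*l)
h(C, g) = 3 + 109*g (h(C, g) = -23*g + (3 + 132*g) = 3 + 109*g)
h(515, 739) - E(-1738) = (3 + 109*739) - (1003 - 1738) = (3 + 80551) - 1*(-735) = 80554 + 735 = 81289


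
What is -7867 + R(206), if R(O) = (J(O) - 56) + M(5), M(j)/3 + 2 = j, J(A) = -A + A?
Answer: -7914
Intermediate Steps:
J(A) = 0
M(j) = -6 + 3*j
R(O) = -47 (R(O) = (0 - 56) + (-6 + 3*5) = -56 + (-6 + 15) = -56 + 9 = -47)
-7867 + R(206) = -7867 - 47 = -7914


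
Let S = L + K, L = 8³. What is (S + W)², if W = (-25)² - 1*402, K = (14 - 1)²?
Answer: 817216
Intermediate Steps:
K = 169 (K = 13² = 169)
L = 512
S = 681 (S = 512 + 169 = 681)
W = 223 (W = 625 - 402 = 223)
(S + W)² = (681 + 223)² = 904² = 817216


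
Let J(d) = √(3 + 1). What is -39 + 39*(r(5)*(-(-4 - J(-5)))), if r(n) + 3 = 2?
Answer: -273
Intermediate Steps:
J(d) = 2 (J(d) = √4 = 2)
r(n) = -1 (r(n) = -3 + 2 = -1)
-39 + 39*(r(5)*(-(-4 - J(-5)))) = -39 + 39*(-(-1)*(-4 - 1*2)) = -39 + 39*(-(-1)*(-4 - 2)) = -39 + 39*(-(-1)*(-6)) = -39 + 39*(-1*6) = -39 + 39*(-6) = -39 - 234 = -273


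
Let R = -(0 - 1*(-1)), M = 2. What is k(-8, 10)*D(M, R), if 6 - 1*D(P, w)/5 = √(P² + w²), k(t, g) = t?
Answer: -240 + 40*√5 ≈ -150.56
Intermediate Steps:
R = -1 (R = -(0 + 1) = -1*1 = -1)
D(P, w) = 30 - 5*√(P² + w²)
k(-8, 10)*D(M, R) = -8*(30 - 5*√(2² + (-1)²)) = -8*(30 - 5*√(4 + 1)) = -8*(30 - 5*√5) = -240 + 40*√5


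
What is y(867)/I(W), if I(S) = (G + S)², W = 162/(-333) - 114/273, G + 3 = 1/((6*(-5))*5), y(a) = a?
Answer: 221150460667500/3901087163689 ≈ 56.689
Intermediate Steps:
G = -451/150 (G = -3 + 1/((6*(-5))*5) = -3 + 1/(-30*5) = -3 + 1/(-150) = -3 - 1/150 = -451/150 ≈ -3.0067)
W = -3044/3367 (W = 162*(-1/333) - 114*1/273 = -18/37 - 38/91 = -3044/3367 ≈ -0.90407)
I(S) = (-451/150 + S)²
y(867)/I(W) = 867/(((-451 + 150*(-3044/3367))²/22500)) = 867/(((-451 - 456600/3367)²/22500)) = 867/(((-1975117/3367)²/22500)) = 867/(((1/22500)*(3901087163689/11336689))) = 867/(3901087163689/255075502500) = 867*(255075502500/3901087163689) = 221150460667500/3901087163689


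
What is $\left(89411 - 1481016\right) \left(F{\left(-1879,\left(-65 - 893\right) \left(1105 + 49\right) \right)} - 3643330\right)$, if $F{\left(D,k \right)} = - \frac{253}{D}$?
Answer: $\frac{9526672911621285}{1879} \approx 5.0701 \cdot 10^{12}$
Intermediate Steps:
$\left(89411 - 1481016\right) \left(F{\left(-1879,\left(-65 - 893\right) \left(1105 + 49\right) \right)} - 3643330\right) = \left(89411 - 1481016\right) \left(- \frac{253}{-1879} - 3643330\right) = - 1391605 \left(\left(-253\right) \left(- \frac{1}{1879}\right) - 3643330\right) = - 1391605 \left(\frac{253}{1879} - 3643330\right) = \left(-1391605\right) \left(- \frac{6845816817}{1879}\right) = \frac{9526672911621285}{1879}$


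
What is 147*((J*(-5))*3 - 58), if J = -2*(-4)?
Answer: -26166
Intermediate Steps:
J = 8
147*((J*(-5))*3 - 58) = 147*((8*(-5))*3 - 58) = 147*(-40*3 - 58) = 147*(-120 - 58) = 147*(-178) = -26166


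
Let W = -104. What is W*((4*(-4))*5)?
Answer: 8320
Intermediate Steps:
W*((4*(-4))*5) = -104*4*(-4)*5 = -(-1664)*5 = -104*(-80) = 8320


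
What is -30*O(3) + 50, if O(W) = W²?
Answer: -220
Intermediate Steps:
-30*O(3) + 50 = -30*3² + 50 = -30*9 + 50 = -270 + 50 = -220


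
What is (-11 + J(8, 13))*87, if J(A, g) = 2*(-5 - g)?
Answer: -4089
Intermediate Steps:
J(A, g) = -10 - 2*g
(-11 + J(8, 13))*87 = (-11 + (-10 - 2*13))*87 = (-11 + (-10 - 26))*87 = (-11 - 36)*87 = -47*87 = -4089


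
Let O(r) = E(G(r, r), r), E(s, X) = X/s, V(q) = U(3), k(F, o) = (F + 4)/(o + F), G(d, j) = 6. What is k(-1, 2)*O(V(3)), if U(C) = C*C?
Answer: 9/2 ≈ 4.5000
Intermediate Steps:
k(F, o) = (4 + F)/(F + o)
U(C) = C**2
V(q) = 9 (V(q) = 3**2 = 9)
O(r) = r/6
k(-1, 2)*O(V(3)) = ((4 - 1)/(-1 + 2))*((1/6)*9) = (3/1)*(3/2) = (1*3)*(3/2) = 3*(3/2) = 9/2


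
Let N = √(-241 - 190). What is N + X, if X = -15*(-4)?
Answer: 60 + I*√431 ≈ 60.0 + 20.761*I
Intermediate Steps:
X = 60
N = I*√431 (N = √(-431) = I*√431 ≈ 20.761*I)
N + X = I*√431 + 60 = 60 + I*√431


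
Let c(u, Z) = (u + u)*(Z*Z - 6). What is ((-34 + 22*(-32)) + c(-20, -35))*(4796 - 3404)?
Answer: -68901216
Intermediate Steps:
c(u, Z) = 2*u*(-6 + Z²) (c(u, Z) = (2*u)*(Z² - 6) = (2*u)*(-6 + Z²) = 2*u*(-6 + Z²))
((-34 + 22*(-32)) + c(-20, -35))*(4796 - 3404) = ((-34 + 22*(-32)) + 2*(-20)*(-6 + (-35)²))*(4796 - 3404) = ((-34 - 704) + 2*(-20)*(-6 + 1225))*1392 = (-738 + 2*(-20)*1219)*1392 = (-738 - 48760)*1392 = -49498*1392 = -68901216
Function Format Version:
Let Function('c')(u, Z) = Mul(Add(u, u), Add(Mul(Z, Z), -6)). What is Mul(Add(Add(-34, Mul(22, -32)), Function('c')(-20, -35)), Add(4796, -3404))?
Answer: -68901216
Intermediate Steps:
Function('c')(u, Z) = Mul(2, u, Add(-6, Pow(Z, 2))) (Function('c')(u, Z) = Mul(Mul(2, u), Add(Pow(Z, 2), -6)) = Mul(Mul(2, u), Add(-6, Pow(Z, 2))) = Mul(2, u, Add(-6, Pow(Z, 2))))
Mul(Add(Add(-34, Mul(22, -32)), Function('c')(-20, -35)), Add(4796, -3404)) = Mul(Add(Add(-34, Mul(22, -32)), Mul(2, -20, Add(-6, Pow(-35, 2)))), Add(4796, -3404)) = Mul(Add(Add(-34, -704), Mul(2, -20, Add(-6, 1225))), 1392) = Mul(Add(-738, Mul(2, -20, 1219)), 1392) = Mul(Add(-738, -48760), 1392) = Mul(-49498, 1392) = -68901216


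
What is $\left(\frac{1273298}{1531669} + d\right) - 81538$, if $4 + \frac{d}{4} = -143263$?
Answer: $- \frac{1002638444116}{1531669} \approx -6.5461 \cdot 10^{5}$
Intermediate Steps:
$d = -573068$ ($d = -16 + 4 \left(-143263\right) = -16 - 573052 = -573068$)
$\left(\frac{1273298}{1531669} + d\right) - 81538 = \left(\frac{1273298}{1531669} - 573068\right) - 81538 = - \frac{877749217194}{1531669} - 81538 = - \frac{1002638444116}{1531669}$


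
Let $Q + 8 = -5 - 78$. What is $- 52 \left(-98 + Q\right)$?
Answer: $9828$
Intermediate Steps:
$Q = -91$ ($Q = -8 - 83 = -91$)
$- 52 \left(-98 + Q\right) = - 52 \left(-98 - 91\right) = \left(-52\right) \left(-189\right) = 9828$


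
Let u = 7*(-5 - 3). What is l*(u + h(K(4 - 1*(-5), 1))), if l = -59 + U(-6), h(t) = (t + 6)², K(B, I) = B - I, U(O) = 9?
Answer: -7000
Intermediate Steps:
h(t) = (6 + t)²
l = -50 (l = -59 + 9 = -50)
u = -56 (u = 7*(-8) = -56)
l*(u + h(K(4 - 1*(-5), 1))) = -50*(-56 + (6 + ((4 - 1*(-5)) - 1*1))²) = -50*(-56 + (6 + ((4 + 5) - 1))²) = -50*(-56 + (6 + (9 - 1))²) = -50*(-56 + (6 + 8)²) = -50*(-56 + 14²) = -50*(-56 + 196) = -50*140 = -7000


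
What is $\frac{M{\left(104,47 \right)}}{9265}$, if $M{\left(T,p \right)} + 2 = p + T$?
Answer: $\frac{149}{9265} \approx 0.016082$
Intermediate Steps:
$M{\left(T,p \right)} = -2 + T + p$ ($M{\left(T,p \right)} = -2 + \left(p + T\right) = -2 + \left(T + p\right) = -2 + T + p$)
$\frac{M{\left(104,47 \right)}}{9265} = \frac{-2 + 104 + 47}{9265} = 149 \cdot \frac{1}{9265} = \frac{149}{9265}$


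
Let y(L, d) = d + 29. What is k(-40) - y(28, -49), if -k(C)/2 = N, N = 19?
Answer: -18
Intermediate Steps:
k(C) = -38 (k(C) = -2*19 = -38)
y(L, d) = 29 + d
k(-40) - y(28, -49) = -38 - (29 - 49) = -38 - 1*(-20) = -38 + 20 = -18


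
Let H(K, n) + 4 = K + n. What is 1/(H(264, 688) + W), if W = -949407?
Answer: -1/948459 ≈ -1.0543e-6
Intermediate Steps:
H(K, n) = -4 + K + n (H(K, n) = -4 + (K + n) = -4 + K + n)
1/(H(264, 688) + W) = 1/((-4 + 264 + 688) - 949407) = 1/(948 - 949407) = 1/(-948459) = -1/948459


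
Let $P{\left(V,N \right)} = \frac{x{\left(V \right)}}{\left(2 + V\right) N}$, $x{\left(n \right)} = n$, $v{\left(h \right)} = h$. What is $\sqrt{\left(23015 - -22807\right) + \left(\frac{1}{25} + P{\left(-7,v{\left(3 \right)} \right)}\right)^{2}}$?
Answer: $\frac{\sqrt{257750194}}{75} \approx 214.06$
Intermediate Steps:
$P{\left(V,N \right)} = \frac{V}{N \left(2 + V\right)}$ ($P{\left(V,N \right)} = \frac{V}{\left(2 + V\right) N} = \frac{V}{N \left(2 + V\right)}$)
$\sqrt{\left(23015 - -22807\right) + \left(\frac{1}{25} + P{\left(-7,v{\left(3 \right)} \right)}\right)^{2}} = \sqrt{\left(23015 - -22807\right) + \left(\frac{1}{25} - \frac{7}{3 \left(2 - 7\right)}\right)^{2}} = \sqrt{\left(23015 + 22807\right) + \left(\frac{1}{25} - \frac{7}{3 \left(-5\right)}\right)^{2}} = \sqrt{45822 + \left(\frac{1}{25} - \frac{7}{3} \left(- \frac{1}{5}\right)\right)^{2}} = \sqrt{45822 + \left(\frac{1}{25} + \frac{7}{15}\right)^{2}} = \sqrt{45822 + \left(\frac{38}{75}\right)^{2}} = \sqrt{45822 + \frac{1444}{5625}} = \sqrt{\frac{257750194}{5625}} = \frac{\sqrt{257750194}}{75}$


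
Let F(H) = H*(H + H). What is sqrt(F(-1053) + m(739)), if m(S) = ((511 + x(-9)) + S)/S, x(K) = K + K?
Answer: sqrt(1211088670226)/739 ≈ 1489.2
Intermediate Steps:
x(K) = 2*K
F(H) = 2*H**2 (F(H) = H*(2*H) = 2*H**2)
m(S) = (493 + S)/S (m(S) = ((511 + 2*(-9)) + S)/S = ((511 - 18) + S)/S = (493 + S)/S)
sqrt(F(-1053) + m(739)) = sqrt(2*(-1053)**2 + (493 + 739)/739) = sqrt(2*1108809 + (1/739)*1232) = sqrt(2217618 + 1232/739) = sqrt(1638820934/739) = sqrt(1211088670226)/739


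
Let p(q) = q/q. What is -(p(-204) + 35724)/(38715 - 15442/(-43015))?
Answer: -219530125/237905881 ≈ -0.92276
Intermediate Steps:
p(q) = 1
-(p(-204) + 35724)/(38715 - 15442/(-43015)) = -(1 + 35724)/(38715 - 15442/(-43015)) = -35725/(38715 - 15442*(-1/43015)) = -35725/(38715 + 2206/6145) = -35725/237905881/6145 = -35725*6145/237905881 = -1*219530125/237905881 = -219530125/237905881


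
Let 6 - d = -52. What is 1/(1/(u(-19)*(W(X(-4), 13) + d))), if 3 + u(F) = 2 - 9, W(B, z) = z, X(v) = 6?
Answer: -710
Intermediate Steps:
u(F) = -10 (u(F) = -3 + (2 - 9) = -3 - 7 = -10)
d = 58 (d = 6 - 1*(-52) = 6 + 52 = 58)
1/(1/(u(-19)*(W(X(-4), 13) + d))) = 1/(1/(-10*(13 + 58))) = 1/(1/(-10*71)) = 1/(1/(-710)) = 1/(-1/710) = -710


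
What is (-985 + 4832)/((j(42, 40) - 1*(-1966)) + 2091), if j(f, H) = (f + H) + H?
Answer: 3847/4179 ≈ 0.92056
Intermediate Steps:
j(f, H) = f + 2*H (j(f, H) = (H + f) + H = f + 2*H)
(-985 + 4832)/((j(42, 40) - 1*(-1966)) + 2091) = (-985 + 4832)/(((42 + 2*40) - 1*(-1966)) + 2091) = 3847/(((42 + 80) + 1966) + 2091) = 3847/((122 + 1966) + 2091) = 3847/(2088 + 2091) = 3847/4179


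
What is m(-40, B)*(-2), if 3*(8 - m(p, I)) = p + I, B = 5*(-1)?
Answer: -46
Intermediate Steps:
B = -5
m(p, I) = 8 - I/3 - p/3 (m(p, I) = 8 - (p + I)/3 = 8 - (I + p)/3 = 8 + (-I/3 - p/3) = 8 - I/3 - p/3)
m(-40, B)*(-2) = (8 - ⅓*(-5) - ⅓*(-40))*(-2) = (8 + 5/3 + 40/3)*(-2) = 23*(-2) = -46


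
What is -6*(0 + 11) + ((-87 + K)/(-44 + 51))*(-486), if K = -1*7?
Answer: 45222/7 ≈ 6460.3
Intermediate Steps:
K = -7
-6*(0 + 11) + ((-87 + K)/(-44 + 51))*(-486) = -6*(0 + 11) + ((-87 - 7)/(-44 + 51))*(-486) = -6*11 - 94/7*(-486) = -66 - 94*1/7*(-486) = -66 - 94/7*(-486) = -66 + 45684/7 = 45222/7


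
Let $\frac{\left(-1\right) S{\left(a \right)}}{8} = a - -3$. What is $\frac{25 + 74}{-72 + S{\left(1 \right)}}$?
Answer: $- \frac{99}{104} \approx -0.95192$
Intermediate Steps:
$S{\left(a \right)} = -24 - 8 a$ ($S{\left(a \right)} = - 8 \left(a - -3\right) = - 8 \left(a + 3\right) = - 8 \left(3 + a\right) = -24 - 8 a$)
$\frac{25 + 74}{-72 + S{\left(1 \right)}} = \frac{25 + 74}{-72 - 32} = \frac{1}{-72 - 32} \cdot 99 = \frac{1}{-104} \cdot 99 = \left(- \frac{1}{104}\right) 99 = - \frac{99}{104}$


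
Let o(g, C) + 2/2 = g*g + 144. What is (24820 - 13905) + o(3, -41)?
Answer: 11067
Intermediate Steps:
o(g, C) = 143 + g**2 (o(g, C) = -1 + (g*g + 144) = -1 + (g**2 + 144) = -1 + (144 + g**2) = 143 + g**2)
(24820 - 13905) + o(3, -41) = (24820 - 13905) + (143 + 3**2) = 10915 + (143 + 9) = 10915 + 152 = 11067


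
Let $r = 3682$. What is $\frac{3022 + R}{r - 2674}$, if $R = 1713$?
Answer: $\frac{4735}{1008} \approx 4.6974$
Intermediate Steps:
$\frac{3022 + R}{r - 2674} = \frac{3022 + 1713}{3682 - 2674} = \frac{4735}{1008}$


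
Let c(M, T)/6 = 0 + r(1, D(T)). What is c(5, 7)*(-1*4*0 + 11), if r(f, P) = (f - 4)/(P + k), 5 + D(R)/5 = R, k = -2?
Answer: -99/4 ≈ -24.750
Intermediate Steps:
D(R) = -25 + 5*R
r(f, P) = (-4 + f)/(-2 + P) (r(f, P) = (f - 4)/(P - 2) = (-4 + f)/(-2 + P))
c(M, T) = -18/(-27 + 5*T) (c(M, T) = 6*(0 + (-4 + 1)/(-2 + (-25 + 5*T))) = 6*(0 - 3/(-27 + 5*T)) = 6*(-3/(-27 + 5*T)) = -18/(-27 + 5*T))
c(5, 7)*(-1*4*0 + 11) = (-18/(-27 + 5*7))*(-1*4*0 + 11) = (-18/(-27 + 35))*(-4*0 + 11) = (-18/8)*(0 + 11) = -18*⅛*11 = -9/4*11 = -99/4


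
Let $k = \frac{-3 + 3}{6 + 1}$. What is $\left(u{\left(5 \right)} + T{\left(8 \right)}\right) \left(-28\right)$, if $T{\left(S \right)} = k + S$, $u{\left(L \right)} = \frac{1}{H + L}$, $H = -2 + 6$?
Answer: $- \frac{2044}{9} \approx -227.11$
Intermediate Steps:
$H = 4$
$k = 0$ ($k = \frac{0}{7} = 0 \cdot \frac{1}{7} = 0$)
$u{\left(L \right)} = \frac{1}{4 + L}$
$T{\left(S \right)} = S$ ($T{\left(S \right)} = 0 + S = S$)
$\left(u{\left(5 \right)} + T{\left(8 \right)}\right) \left(-28\right) = \left(\frac{1}{4 + 5} + 8\right) \left(-28\right) = \left(\frac{1}{9} + 8\right) \left(-28\right) = \frac{73}{9} \left(-28\right) = - \frac{2044}{9}$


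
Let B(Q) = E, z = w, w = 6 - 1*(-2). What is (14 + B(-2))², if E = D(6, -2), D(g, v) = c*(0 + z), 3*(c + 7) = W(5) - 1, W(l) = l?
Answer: 8836/9 ≈ 981.78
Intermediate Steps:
w = 8 (w = 6 + 2 = 8)
z = 8
c = -17/3 (c = -7 + (5 - 1)/3 = -7 + (⅓)*4 = -7 + 4/3 = -17/3 ≈ -5.6667)
D(g, v) = -136/3 (D(g, v) = -17*(0 + 8)/3 = -17/3*8 = -136/3)
E = -136/3 ≈ -45.333
B(Q) = -136/3
(14 + B(-2))² = (14 - 136/3)² = (-94/3)² = 8836/9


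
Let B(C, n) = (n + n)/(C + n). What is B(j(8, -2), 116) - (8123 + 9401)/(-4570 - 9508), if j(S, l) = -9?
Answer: 2570582/753173 ≈ 3.4130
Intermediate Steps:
B(C, n) = 2*n/(C + n) (B(C, n) = (2*n)/(C + n) = 2*n/(C + n))
B(j(8, -2), 116) - (8123 + 9401)/(-4570 - 9508) = 2*116/(-9 + 116) - (8123 + 9401)/(-4570 - 9508) = 2*116/107 - 17524/(-14078) = 2*116*(1/107) - 17524*(-1)/14078 = 232/107 - 1*(-8762/7039) = 232/107 + 8762/7039 = 2570582/753173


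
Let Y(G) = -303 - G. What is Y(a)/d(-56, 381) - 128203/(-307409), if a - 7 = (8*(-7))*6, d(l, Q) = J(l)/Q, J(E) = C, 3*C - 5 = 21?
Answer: 351496690/307409 ≈ 1143.4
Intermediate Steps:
C = 26/3 (C = 5/3 + (⅓)*21 = 5/3 + 7 = 26/3 ≈ 8.6667)
J(E) = 26/3
d(l, Q) = 26/(3*Q)
a = -329 (a = 7 + (8*(-7))*6 = 7 - 56*6 = 7 - 336 = -329)
Y(a)/d(-56, 381) - 128203/(-307409) = (-303 - 1*(-329))/(((26/3)/381)) - 128203/(-307409) = (-303 + 329)/(((26/3)*(1/381))) - 128203*(-1/307409) = 26/(26/1143) + 128203/307409 = 26*(1143/26) + 128203/307409 = 1143 + 128203/307409 = 351496690/307409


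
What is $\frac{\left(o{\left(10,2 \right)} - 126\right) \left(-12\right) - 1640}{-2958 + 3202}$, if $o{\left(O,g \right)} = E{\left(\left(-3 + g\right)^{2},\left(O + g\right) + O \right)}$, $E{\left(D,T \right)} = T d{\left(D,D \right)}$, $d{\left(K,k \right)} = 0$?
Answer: $- \frac{32}{61} \approx -0.52459$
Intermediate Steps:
$E{\left(D,T \right)} = 0$ ($E{\left(D,T \right)} = T 0 = 0$)
$o{\left(O,g \right)} = 0$
$\frac{\left(o{\left(10,2 \right)} - 126\right) \left(-12\right) - 1640}{-2958 + 3202} = \frac{\left(0 - 126\right) \left(-12\right) - 1640}{-2958 + 3202} = \frac{\left(0 - 126\right) \left(-12\right) - 1640}{244} = \left(\left(-126\right) \left(-12\right) - 1640\right) \frac{1}{244} = \left(1512 - 1640\right) \frac{1}{244} = \left(-128\right) \frac{1}{244} = - \frac{32}{61}$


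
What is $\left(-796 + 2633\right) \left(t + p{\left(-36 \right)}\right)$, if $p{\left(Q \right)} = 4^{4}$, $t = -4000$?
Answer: $-6877728$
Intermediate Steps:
$p{\left(Q \right)} = 256$
$\left(-796 + 2633\right) \left(t + p{\left(-36 \right)}\right) = \left(-796 + 2633\right) \left(-4000 + 256\right) = 1837 \left(-3744\right) = -6877728$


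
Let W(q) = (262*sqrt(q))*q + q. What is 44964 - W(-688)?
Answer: 45652 + 721024*I*sqrt(43) ≈ 45652.0 + 4.7281e+6*I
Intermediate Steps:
W(q) = q + 262*q**(3/2) (W(q) = 262*q**(3/2) + q = q + 262*q**(3/2))
44964 - W(-688) = 44964 - (-688 + 262*(-688)**(3/2)) = 44964 - (-688 + 262*(-2752*I*sqrt(43))) = 44964 - (-688 - 721024*I*sqrt(43)) = 44964 + (688 + 721024*I*sqrt(43)) = 45652 + 721024*I*sqrt(43)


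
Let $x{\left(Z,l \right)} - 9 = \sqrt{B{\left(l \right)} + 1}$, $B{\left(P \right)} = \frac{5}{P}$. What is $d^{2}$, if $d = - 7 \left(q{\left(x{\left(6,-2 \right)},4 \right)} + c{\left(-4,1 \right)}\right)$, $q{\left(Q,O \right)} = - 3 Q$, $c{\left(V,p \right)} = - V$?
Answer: $\frac{50519}{2} + 3381 i \sqrt{6} \approx 25260.0 + 8281.7 i$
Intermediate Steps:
$x{\left(Z,l \right)} = 9 + \sqrt{1 + \frac{5}{l}}$ ($x{\left(Z,l \right)} = 9 + \sqrt{\frac{5}{l} + 1} = 9 + \sqrt{1 + \frac{5}{l}}$)
$d = 161 + \frac{21 i \sqrt{6}}{2}$ ($d = - 7 \left(- 3 \left(9 + \sqrt{\frac{5 - 2}{-2}}\right) - -4\right) = - 7 \left(- 3 \left(9 + \sqrt{\left(- \frac{1}{2}\right) 3}\right) + 4\right) = - 7 \left(- 3 \left(9 + \sqrt{- \frac{3}{2}}\right) + 4\right) = - 7 \left(- 3 \left(9 + \frac{i \sqrt{6}}{2}\right) + 4\right) = - 7 \left(\left(-27 - \frac{3 i \sqrt{6}}{2}\right) + 4\right) = - 7 \left(-23 - \frac{3 i \sqrt{6}}{2}\right) = 161 + \frac{21 i \sqrt{6}}{2} \approx 161.0 + 25.72 i$)
$d^{2} = \left(161 + \frac{21 i \sqrt{6}}{2}\right)^{2}$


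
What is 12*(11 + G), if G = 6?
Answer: 204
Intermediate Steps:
12*(11 + G) = 12*(11 + 6) = 12*17 = 204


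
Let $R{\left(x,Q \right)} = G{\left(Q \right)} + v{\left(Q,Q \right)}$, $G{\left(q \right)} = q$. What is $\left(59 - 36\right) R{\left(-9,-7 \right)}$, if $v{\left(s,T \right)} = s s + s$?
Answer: $805$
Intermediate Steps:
$v{\left(s,T \right)} = s + s^{2}$ ($v{\left(s,T \right)} = s^{2} + s = s + s^{2}$)
$R{\left(x,Q \right)} = Q + Q \left(1 + Q\right)$
$\left(59 - 36\right) R{\left(-9,-7 \right)} = \left(59 - 36\right) \left(- 7 \left(2 - 7\right)\right) = 23 \left(\left(-7\right) \left(-5\right)\right) = 23 \cdot 35 = 805$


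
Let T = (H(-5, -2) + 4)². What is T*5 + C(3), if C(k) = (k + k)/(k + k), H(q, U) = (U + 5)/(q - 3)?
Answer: 4269/64 ≈ 66.703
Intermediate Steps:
H(q, U) = (5 + U)/(-3 + q)
C(k) = 1 (C(k) = (2*k)/((2*k)) = (2*k)*(1/(2*k)) = 1)
T = 841/64 (T = ((5 - 2)/(-3 - 5) + 4)² = (3/(-8) + 4)² = (-⅛*3 + 4)² = (-3/8 + 4)² = (29/8)² = 841/64 ≈ 13.141)
T*5 + C(3) = (841/64)*5 + 1 = 4205/64 + 1 = 4269/64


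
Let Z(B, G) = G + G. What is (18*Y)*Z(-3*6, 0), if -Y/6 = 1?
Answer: 0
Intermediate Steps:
Y = -6 (Y = -6*1 = -6)
Z(B, G) = 2*G
(18*Y)*Z(-3*6, 0) = (18*(-6))*(2*0) = -108*0 = 0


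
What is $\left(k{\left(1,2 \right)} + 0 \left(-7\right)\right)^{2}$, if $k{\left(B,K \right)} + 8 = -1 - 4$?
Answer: $169$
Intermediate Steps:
$k{\left(B,K \right)} = -13$ ($k{\left(B,K \right)} = -8 - 5 = -13$)
$\left(k{\left(1,2 \right)} + 0 \left(-7\right)\right)^{2} = \left(-13 + 0 \left(-7\right)\right)^{2} = \left(-13 + 0\right)^{2} = \left(-13\right)^{2} = 169$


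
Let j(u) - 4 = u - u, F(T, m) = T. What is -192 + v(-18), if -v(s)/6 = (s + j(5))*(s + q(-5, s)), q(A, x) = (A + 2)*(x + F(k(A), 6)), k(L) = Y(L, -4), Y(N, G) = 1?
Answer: 2580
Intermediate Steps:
k(L) = 1
j(u) = 4 (j(u) = 4 + (u - u) = 4 + 0 = 4)
q(A, x) = (1 + x)*(2 + A) (q(A, x) = (A + 2)*(x + 1) = (2 + A)*(1 + x) = (1 + x)*(2 + A))
v(s) = -6*(-3 - 2*s)*(4 + s) (v(s) = -6*(s + 4)*(s + (2 - 5 + 2*s - 5*s)) = -6*(4 + s)*(s + (-3 - 3*s)) = -6*(4 + s)*(-3 - 2*s) = -6*(-3 - 2*s)*(4 + s))
-192 + v(-18) = -192 + (72 + 12*(-18)² + 66*(-18)) = -192 + (72 + 12*324 - 1188) = -192 + (72 + 3888 - 1188) = -192 + 2772 = 2580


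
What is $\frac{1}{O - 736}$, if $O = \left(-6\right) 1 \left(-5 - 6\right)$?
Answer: $- \frac{1}{670} \approx -0.0014925$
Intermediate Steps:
$O = 66$ ($O = - 6 \left(-5 - 6\right) = \left(-6\right) \left(-11\right) = 66$)
$\frac{1}{O - 736} = \frac{1}{66 - 736} = \frac{1}{-670} = - \frac{1}{670}$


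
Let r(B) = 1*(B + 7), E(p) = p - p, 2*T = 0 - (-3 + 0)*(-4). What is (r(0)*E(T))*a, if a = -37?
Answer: 0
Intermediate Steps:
T = -6 (T = (0 - (-3 + 0)*(-4))/2 = (0 - (-3)*(-4))/2 = (0 - 1*12)/2 = (0 - 12)/2 = (½)*(-12) = -6)
E(p) = 0
r(B) = 7 + B (r(B) = 1*(7 + B) = 7 + B)
(r(0)*E(T))*a = ((7 + 0)*0)*(-37) = (7*0)*(-37) = 0*(-37) = 0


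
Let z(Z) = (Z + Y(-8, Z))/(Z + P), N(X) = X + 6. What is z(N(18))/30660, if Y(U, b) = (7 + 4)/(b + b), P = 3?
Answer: 1163/39735360 ≈ 2.9269e-5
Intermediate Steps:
N(X) = 6 + X
Y(U, b) = 11/(2*b) (Y(U, b) = 11/((2*b)) = 11*(1/(2*b)) = 11/(2*b))
z(Z) = (Z + 11/(2*Z))/(3 + Z) (z(Z) = (Z + 11/(2*Z))/(Z + 3) = (Z + 11/(2*Z))/(3 + Z))
z(N(18))/30660 = ((11/2 + (6 + 18)²)/((6 + 18)*(3 + (6 + 18))))/30660 = ((11/2 + 24²)/(24*(3 + 24)))*(1/30660) = ((1/24)*(11/2 + 576)/27)*(1/30660) = ((1/24)*(1/27)*(1163/2))*(1/30660) = (1163/1296)*(1/30660) = 1163/39735360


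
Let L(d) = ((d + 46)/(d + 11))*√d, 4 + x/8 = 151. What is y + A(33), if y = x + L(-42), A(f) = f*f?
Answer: 2265 - 4*I*√42/31 ≈ 2265.0 - 0.83622*I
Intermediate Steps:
x = 1176 (x = -32 + 8*151 = -32 + 1208 = 1176)
L(d) = √d*(46 + d)/(11 + d) (L(d) = ((46 + d)/(11 + d))*√d = √d*(46 + d)/(11 + d))
A(f) = f²
y = 1176 - 4*I*√42/31 (y = 1176 + √(-42)*(46 - 42)/(11 - 42) = 1176 + (I*√42)*4/(-31) = 1176 + (I*√42)*(-1/31)*4 = 1176 - 4*I*√42/31 ≈ 1176.0 - 0.83622*I)
y + A(33) = (1176 - 4*I*√42/31) + 33² = (1176 - 4*I*√42/31) + 1089 = 2265 - 4*I*√42/31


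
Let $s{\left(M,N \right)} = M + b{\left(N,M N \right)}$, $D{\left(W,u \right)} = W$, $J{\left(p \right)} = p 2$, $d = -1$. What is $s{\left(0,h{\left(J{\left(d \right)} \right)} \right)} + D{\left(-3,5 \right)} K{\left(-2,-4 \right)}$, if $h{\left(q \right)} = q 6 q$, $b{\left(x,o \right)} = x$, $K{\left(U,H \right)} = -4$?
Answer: $36$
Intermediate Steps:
$J{\left(p \right)} = 2 p$
$h{\left(q \right)} = 6 q^{2}$ ($h{\left(q \right)} = 6 q q = 6 q^{2}$)
$s{\left(M,N \right)} = M + N$
$s{\left(0,h{\left(J{\left(d \right)} \right)} \right)} + D{\left(-3,5 \right)} K{\left(-2,-4 \right)} = \left(0 + 6 \left(2 \left(-1\right)\right)^{2}\right) - -12 = \left(0 + 6 \left(-2\right)^{2}\right) + 12 = \left(0 + 6 \cdot 4\right) + 12 = \left(0 + 24\right) + 12 = 24 + 12 = 36$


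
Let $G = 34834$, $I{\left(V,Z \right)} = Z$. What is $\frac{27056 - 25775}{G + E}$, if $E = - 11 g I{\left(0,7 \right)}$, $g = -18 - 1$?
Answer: $\frac{427}{12099} \approx 0.035292$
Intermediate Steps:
$g = -19$
$E = 1463$ ($E = \left(-11\right) \left(-19\right) 7 = 209 \cdot 7 = 1463$)
$\frac{27056 - 25775}{G + E} = \frac{27056 - 25775}{34834 + 1463} = \frac{1281}{36297} = 1281 \cdot \frac{1}{36297} = \frac{427}{12099}$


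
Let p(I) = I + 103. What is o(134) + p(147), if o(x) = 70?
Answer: 320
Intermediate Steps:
p(I) = 103 + I
o(134) + p(147) = 70 + (103 + 147) = 70 + 250 = 320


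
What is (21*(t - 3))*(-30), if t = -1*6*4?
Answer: 17010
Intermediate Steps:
t = -24 (t = -6*4 = -24)
(21*(t - 3))*(-30) = (21*(-24 - 3))*(-30) = (21*(-27))*(-30) = -567*(-30) = 17010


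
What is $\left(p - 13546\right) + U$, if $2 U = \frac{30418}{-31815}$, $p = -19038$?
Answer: $- \frac{1036675169}{31815} \approx -32584.0$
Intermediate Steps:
$U = - \frac{15209}{31815}$ ($U = \frac{30418 \frac{1}{-31815}}{2} = \frac{30418 \left(- \frac{1}{31815}\right)}{2} = \frac{1}{2} \left(- \frac{30418}{31815}\right) = - \frac{15209}{31815} \approx -0.47804$)
$\left(p - 13546\right) + U = \left(-19038 - 13546\right) - \frac{15209}{31815} = -32584 - \frac{15209}{31815} = - \frac{1036675169}{31815}$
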